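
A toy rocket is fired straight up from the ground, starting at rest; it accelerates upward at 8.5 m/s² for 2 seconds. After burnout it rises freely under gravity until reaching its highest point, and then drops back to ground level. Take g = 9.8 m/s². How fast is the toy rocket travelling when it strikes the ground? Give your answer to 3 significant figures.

Phase 1 (powered ascent): v₀ = 0 m/s, a = 8.5 m/s².
v = v₀ + at = 0 + (8.5)(2) = 17.0 m/s
Δx = v₀t + ½at² = 0·2 + 0.5·8.5·2² = 17.0 m

Phase 2 (coasting upward): v₀ = 17.0 m/s, a = -9.8 m/s².
v = v₀ + at → t = (0 − 17.0) / -9.8 = 1.73 s
v² = v₀² + 2aΔx → Δx = (0² − 17.0²)/(2·-9.8) = 14.7 m

Phase 3 (free fall): v₀ = 0 m/s, a = -9.8 m/s².
Falls 31.7 m from rest: t = √(2·31.7/9.8) = 2.55 s; v = g·t = 24.9 m/s.
Impact speed = 24.9 m/s

24.9 m/s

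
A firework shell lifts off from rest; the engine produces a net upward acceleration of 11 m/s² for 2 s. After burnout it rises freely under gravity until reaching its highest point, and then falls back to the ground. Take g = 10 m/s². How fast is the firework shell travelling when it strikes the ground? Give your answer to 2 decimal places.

Phase 1 (powered ascent): v₀ = 0 m/s, a = 11 m/s².
v = v₀ + at = 0 + (11)(2) = 22.0 m/s
Δx = v₀t + ½at² = 0·2 + 0.5·11·2² = 22.0 m

Phase 2 (coasting upward): v₀ = 22.0 m/s, a = -10 m/s².
v = v₀ + at → t = (0 − 22.0) / -10 = 2.20 s
v² = v₀² + 2aΔx → Δx = (0² − 22.0²)/(2·-10) = 24.2 m

Phase 3 (free fall): v₀ = 0 m/s, a = -10 m/s².
Falls 46.2 m from rest: t = √(2·46.2/10) = 3.04 s; v = g·t = 30.4 m/s.
Impact speed = 30.4 m/s

30.40 m/s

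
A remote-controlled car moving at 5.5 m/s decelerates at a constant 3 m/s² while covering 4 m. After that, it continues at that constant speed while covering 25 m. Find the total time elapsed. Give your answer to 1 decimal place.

11.0 s

Phase 1 (decelerating): v₀ = 5.50 m/s, a = -3 m/s².
v² = v₀² + 2aΔx = 5.50² + 2·-3·4 = 6.25 → v = 2.50 m/s
t = (v − v₀)/a = (2.50 − 5.50)/-3 = 1.00 s

Phase 2 (constant speed): v₀ = 2.50 m/s, a = 0 m/s².
Constant speed: t = d/v = 25/2.50 = 10.0 s
Total time = 1.00 + 10.0 = 11.0 s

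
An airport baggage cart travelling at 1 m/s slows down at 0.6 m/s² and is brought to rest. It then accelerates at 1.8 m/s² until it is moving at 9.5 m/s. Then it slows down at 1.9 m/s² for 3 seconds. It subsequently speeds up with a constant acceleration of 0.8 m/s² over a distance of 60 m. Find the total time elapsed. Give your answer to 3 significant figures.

Phase 1 (decelerating): v₀ = 1.00 m/s, a = -0.6 m/s².
v = v₀ + at → t = (0 − 1.00) / -0.6 = 1.67 s
v² = v₀² + 2aΔx → Δx = (0² − 1.00²)/(2·-0.6) = 0.833 m

Phase 2 (accelerating): v₀ = 0 m/s, a = 1.8 m/s².
v = v₀ + at → t = (9.5 − 0) / 1.8 = 5.28 s
v² = v₀² + 2aΔx → Δx = (9.5² − 0²)/(2·1.8) = 25.1 m

Phase 3 (decelerating): v₀ = 9.50 m/s, a = -1.9 m/s².
v = v₀ + at = 9.50 + (-1.9)(3) = 3.80 m/s
Δx = v₀t + ½at² = 9.50·3 + 0.5·-1.9·3² = 20.0 m

Phase 4 (accelerating): v₀ = 3.80 m/s, a = 0.8 m/s².
v² = v₀² + 2aΔx = 3.80² + 2·0.8·60 = 110 → v = 10.5 m/s
t = (v − v₀)/a = (10.5 − 3.80)/0.8 = 8.39 s
Total time = 1.67 + 5.28 + 3.00 + 8.39 = 18.3 s

18.3 s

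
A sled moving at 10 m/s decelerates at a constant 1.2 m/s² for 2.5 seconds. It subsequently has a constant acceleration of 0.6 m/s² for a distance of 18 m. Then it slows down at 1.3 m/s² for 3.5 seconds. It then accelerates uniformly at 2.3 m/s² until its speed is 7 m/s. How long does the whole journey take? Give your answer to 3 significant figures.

Phase 1 (decelerating): v₀ = 10.0 m/s, a = -1.2 m/s².
v = v₀ + at = 10.0 + (-1.2)(2.5) = 7.00 m/s
Δx = v₀t + ½at² = 10.0·2.5 + 0.5·-1.2·2.5² = 21.2 m

Phase 2 (accelerating): v₀ = 7.00 m/s, a = 0.6 m/s².
v² = v₀² + 2aΔx = 7.00² + 2·0.6·18 = 70.6 → v = 8.40 m/s
t = (v − v₀)/a = (8.40 − 7.00)/0.6 = 2.34 s

Phase 3 (decelerating): v₀ = 8.40 m/s, a = -1.3 m/s².
v = v₀ + at = 8.40 + (-1.3)(3.5) = 3.85 m/s
Δx = v₀t + ½at² = 8.40·3.5 + 0.5·-1.3·3.5² = 21.4 m

Phase 4 (accelerating): v₀ = 3.85 m/s, a = 2.3 m/s².
v = v₀ + at → t = (7 − 3.85) / 2.3 = 1.37 s
v² = v₀² + 2aΔx → Δx = (7² − 3.85²)/(2·2.3) = 7.43 m
Total time = 2.50 + 2.34 + 3.50 + 1.37 = 9.71 s

9.71 s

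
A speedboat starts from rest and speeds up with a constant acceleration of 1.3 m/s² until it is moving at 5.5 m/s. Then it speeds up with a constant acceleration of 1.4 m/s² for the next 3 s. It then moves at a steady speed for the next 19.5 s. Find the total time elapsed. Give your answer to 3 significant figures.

26.7 s

Phase 1 (accelerating): v₀ = 0 m/s, a = 1.3 m/s².
v = v₀ + at → t = (5.5 − 0) / 1.3 = 4.23 s
v² = v₀² + 2aΔx → Δx = (5.5² − 0²)/(2·1.3) = 11.6 m

Phase 2 (accelerating): v₀ = 5.50 m/s, a = 1.4 m/s².
v = v₀ + at = 5.50 + (1.4)(3) = 9.70 m/s
Δx = v₀t + ½at² = 5.50·3 + 0.5·1.4·3² = 22.8 m

Phase 3 (constant speed): v₀ = 9.70 m/s, a = 0 m/s².
v = v₀ + at = 9.70 + (0)(19.5) = 9.70 m/s
Δx = v₀t + ½at² = 9.70·19.5 + 0.5·0·19.5² = 189 m
Total time = 4.23 + 3.00 + 19.5 = 26.7 s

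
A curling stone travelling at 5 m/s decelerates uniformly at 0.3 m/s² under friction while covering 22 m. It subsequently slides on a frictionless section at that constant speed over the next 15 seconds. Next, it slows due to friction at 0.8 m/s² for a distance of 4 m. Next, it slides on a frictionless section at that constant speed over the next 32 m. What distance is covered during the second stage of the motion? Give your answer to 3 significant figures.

51.5 m

Phase 1 (decelerating): v₀ = 5.00 m/s, a = -0.3 m/s².
v² = v₀² + 2aΔx = 5.00² + 2·-0.3·22 = 11.8 → v = 3.44 m/s
t = (v − v₀)/a = (3.44 − 5.00)/-0.3 = 5.22 s

Phase 2 (constant speed): v₀ = 3.44 m/s, a = 0 m/s².
v = v₀ + at = 3.44 + (0)(15) = 3.44 m/s
Δx = v₀t + ½at² = 3.44·15 + 0.5·0·15² = 51.5 m
Distance in phase 2 = 51.5 m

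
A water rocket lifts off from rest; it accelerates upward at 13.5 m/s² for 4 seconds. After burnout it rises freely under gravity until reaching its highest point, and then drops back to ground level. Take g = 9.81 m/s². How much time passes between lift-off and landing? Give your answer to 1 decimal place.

16.7 s

Phase 1 (powered ascent): v₀ = 0 m/s, a = 13.5 m/s².
v = v₀ + at = 0 + (13.5)(4) = 54.0 m/s
Δx = v₀t + ½at² = 0·4 + 0.5·13.5·4² = 108 m

Phase 2 (coasting upward): v₀ = 54.0 m/s, a = -9.81 m/s².
v = v₀ + at → t = (0 − 54.0) / -9.81 = 5.50 s
v² = v₀² + 2aΔx → Δx = (0² − 54.0²)/(2·-9.81) = 149 m

Phase 3 (free fall): v₀ = 0 m/s, a = -9.81 m/s².
Falls 257 m from rest: t = √(2·257/9.81) = 7.23 s; v = g·t = 71.0 m/s.
Total time = 4.00 + 5.50 + 7.23 = 16.7 s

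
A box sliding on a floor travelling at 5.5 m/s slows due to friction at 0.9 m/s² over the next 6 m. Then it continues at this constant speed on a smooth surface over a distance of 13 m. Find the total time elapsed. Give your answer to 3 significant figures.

Phase 1 (decelerating): v₀ = 5.50 m/s, a = -0.9 m/s².
v² = v₀² + 2aΔx = 5.50² + 2·-0.9·6 = 19.4 → v = 4.41 m/s
t = (v − v₀)/a = (4.41 − 5.50)/-0.9 = 1.21 s

Phase 2 (constant speed): v₀ = 4.41 m/s, a = 0 m/s².
Constant speed: t = d/v = 13/4.41 = 2.95 s
Total time = 1.21 + 2.95 = 4.16 s

4.16 s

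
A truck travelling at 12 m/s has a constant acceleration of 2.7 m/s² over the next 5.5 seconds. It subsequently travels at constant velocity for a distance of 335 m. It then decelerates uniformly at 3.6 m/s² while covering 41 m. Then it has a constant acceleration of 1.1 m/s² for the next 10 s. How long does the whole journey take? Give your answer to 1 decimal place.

29.7 s

Phase 1 (accelerating): v₀ = 12.0 m/s, a = 2.7 m/s².
v = v₀ + at = 12.0 + (2.7)(5.5) = 26.9 m/s
Δx = v₀t + ½at² = 12.0·5.5 + 0.5·2.7·5.5² = 107 m

Phase 2 (constant speed): v₀ = 26.9 m/s, a = 0 m/s².
Constant speed: t = d/v = 335/26.9 = 12.5 s

Phase 3 (decelerating): v₀ = 26.9 m/s, a = -3.6 m/s².
v² = v₀² + 2aΔx = 26.9² + 2·-3.6·41 = 426 → v = 20.6 m/s
t = (v − v₀)/a = (20.6 − 26.9)/-3.6 = 1.73 s

Phase 4 (accelerating): v₀ = 20.6 m/s, a = 1.1 m/s².
v = v₀ + at = 20.6 + (1.1)(10) = 31.6 m/s
Δx = v₀t + ½at² = 20.6·10 + 0.5·1.1·10² = 261 m
Total time = 5.50 + 12.5 + 1.73 + 10.0 = 29.7 s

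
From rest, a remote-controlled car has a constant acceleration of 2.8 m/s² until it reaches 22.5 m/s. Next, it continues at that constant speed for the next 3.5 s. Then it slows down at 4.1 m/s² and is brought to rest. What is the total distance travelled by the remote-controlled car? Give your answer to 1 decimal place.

Phase 1 (accelerating): v₀ = 0 m/s, a = 2.8 m/s².
v = v₀ + at → t = (22.5 − 0) / 2.8 = 8.04 s
v² = v₀² + 2aΔx → Δx = (22.5² − 0²)/(2·2.8) = 90.4 m

Phase 2 (constant speed): v₀ = 22.5 m/s, a = 0 m/s².
v = v₀ + at = 22.5 + (0)(3.5) = 22.5 m/s
Δx = v₀t + ½at² = 22.5·3.5 + 0.5·0·3.5² = 78.8 m

Phase 3 (decelerating): v₀ = 22.5 m/s, a = -4.1 m/s².
v = v₀ + at → t = (0 − 22.5) / -4.1 = 5.49 s
v² = v₀² + 2aΔx → Δx = (0² − 22.5²)/(2·-4.1) = 61.7 m
Total distance = 90.4 + 78.8 + 61.7 = 231 m

230.9 m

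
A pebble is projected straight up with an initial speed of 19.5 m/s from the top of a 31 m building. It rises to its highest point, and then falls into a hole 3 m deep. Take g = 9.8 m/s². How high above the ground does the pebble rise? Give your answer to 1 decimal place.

50.4 m

Phase 1 (rising): v₀ = 19.5 m/s, a = -9.8 m/s².
v = v₀ + at → t = (0 − 19.5) / -9.8 = 1.99 s
v² = v₀² + 2aΔx → Δx = (0² − 19.5²)/(2·-9.8) = 19.4 m
Maximum height = 31 + 19.4 = 50.4 m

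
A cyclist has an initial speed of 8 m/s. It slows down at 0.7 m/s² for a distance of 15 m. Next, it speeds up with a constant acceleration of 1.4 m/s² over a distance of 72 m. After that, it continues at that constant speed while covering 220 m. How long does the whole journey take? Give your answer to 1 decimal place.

22.6 s

Phase 1 (decelerating): v₀ = 8.00 m/s, a = -0.7 m/s².
v² = v₀² + 2aΔx = 8.00² + 2·-0.7·15 = 43.0 → v = 6.56 m/s
t = (v − v₀)/a = (6.56 − 8.00)/-0.7 = 2.06 s

Phase 2 (accelerating): v₀ = 6.56 m/s, a = 1.4 m/s².
v² = v₀² + 2aΔx = 6.56² + 2·1.4·72 = 245 → v = 15.6 m/s
t = (v − v₀)/a = (15.6 − 6.56)/1.4 = 6.49 s

Phase 3 (constant speed): v₀ = 15.6 m/s, a = 0 m/s².
Constant speed: t = d/v = 220/15.6 = 14.1 s
Total time = 2.06 + 6.49 + 14.1 = 22.6 s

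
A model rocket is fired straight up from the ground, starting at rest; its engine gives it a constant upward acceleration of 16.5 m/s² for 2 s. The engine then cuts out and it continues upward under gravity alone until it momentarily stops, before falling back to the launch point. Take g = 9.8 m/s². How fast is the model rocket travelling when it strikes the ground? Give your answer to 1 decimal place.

Phase 1 (powered ascent): v₀ = 0 m/s, a = 16.5 m/s².
v = v₀ + at = 0 + (16.5)(2) = 33.0 m/s
Δx = v₀t + ½at² = 0·2 + 0.5·16.5·2² = 33.0 m

Phase 2 (coasting upward): v₀ = 33.0 m/s, a = -9.8 m/s².
v = v₀ + at → t = (0 − 33.0) / -9.8 = 3.37 s
v² = v₀² + 2aΔx → Δx = (0² − 33.0²)/(2·-9.8) = 55.6 m

Phase 3 (free fall): v₀ = 0 m/s, a = -9.8 m/s².
Falls 88.6 m from rest: t = √(2·88.6/9.8) = 4.25 s; v = g·t = 41.7 m/s.
Impact speed = 41.7 m/s

41.7 m/s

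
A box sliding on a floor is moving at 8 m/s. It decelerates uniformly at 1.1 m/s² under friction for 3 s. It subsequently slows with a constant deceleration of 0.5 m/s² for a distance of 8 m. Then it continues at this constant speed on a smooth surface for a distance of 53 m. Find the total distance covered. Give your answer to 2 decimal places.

80.05 m

Phase 1 (decelerating): v₀ = 8.00 m/s, a = -1.1 m/s².
v = v₀ + at = 8.00 + (-1.1)(3) = 4.70 m/s
Δx = v₀t + ½at² = 8.00·3 + 0.5·-1.1·3² = 19.1 m

Phase 2 (decelerating): v₀ = 4.70 m/s, a = -0.5 m/s².
v² = v₀² + 2aΔx = 4.70² + 2·-0.5·8 = 14.1 → v = 3.75 m/s
t = (v − v₀)/a = (3.75 − 4.70)/-0.5 = 1.89 s

Phase 3 (constant speed): v₀ = 3.75 m/s, a = 0 m/s².
Constant speed: t = d/v = 53/3.75 = 14.1 s
Total distance = 19.1 + 8.00 + 53.0 = 80.0 m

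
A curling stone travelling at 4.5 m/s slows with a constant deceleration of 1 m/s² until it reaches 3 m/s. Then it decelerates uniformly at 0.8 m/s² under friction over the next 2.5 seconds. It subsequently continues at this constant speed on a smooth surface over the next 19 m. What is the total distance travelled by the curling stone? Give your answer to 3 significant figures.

Phase 1 (decelerating): v₀ = 4.50 m/s, a = -1 m/s².
v = v₀ + at → t = (3 − 4.50) / -1 = 1.50 s
v² = v₀² + 2aΔx → Δx = (3² − 4.50²)/(2·-1) = 5.62 m

Phase 2 (decelerating): v₀ = 3.00 m/s, a = -0.8 m/s².
v = v₀ + at = 3.00 + (-0.8)(2.5) = 1.00 m/s
Δx = v₀t + ½at² = 3.00·2.5 + 0.5·-0.8·2.5² = 5.00 m

Phase 3 (constant speed): v₀ = 1.00 m/s, a = 0 m/s².
Constant speed: t = d/v = 19/1.00 = 19.0 s
Total distance = 5.62 + 5.00 + 19.0 = 29.6 m

29.6 m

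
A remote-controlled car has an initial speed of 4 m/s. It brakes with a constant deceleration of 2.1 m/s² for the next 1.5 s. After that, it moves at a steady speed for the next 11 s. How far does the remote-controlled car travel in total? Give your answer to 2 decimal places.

Phase 1 (decelerating): v₀ = 4.00 m/s, a = -2.1 m/s².
v = v₀ + at = 4.00 + (-2.1)(1.5) = 0.850 m/s
Δx = v₀t + ½at² = 4.00·1.5 + 0.5·-2.1·1.5² = 3.64 m

Phase 2 (constant speed): v₀ = 0.850 m/s, a = 0 m/s².
v = v₀ + at = 0.850 + (0)(11) = 0.850 m/s
Δx = v₀t + ½at² = 0.850·11 + 0.5·0·11² = 9.35 m
Total distance = 3.64 + 9.35 = 13.0 m

12.99 m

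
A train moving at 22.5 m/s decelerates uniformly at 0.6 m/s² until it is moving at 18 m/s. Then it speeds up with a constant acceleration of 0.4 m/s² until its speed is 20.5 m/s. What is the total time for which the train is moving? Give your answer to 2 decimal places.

Phase 1 (decelerating): v₀ = 22.5 m/s, a = -0.6 m/s².
v = v₀ + at → t = (18 − 22.5) / -0.6 = 7.50 s
v² = v₀² + 2aΔx → Δx = (18² − 22.5²)/(2·-0.6) = 152 m

Phase 2 (accelerating): v₀ = 18.0 m/s, a = 0.4 m/s².
v = v₀ + at → t = (20.5 − 18.0) / 0.4 = 6.25 s
v² = v₀² + 2aΔx → Δx = (20.5² − 18.0²)/(2·0.4) = 120 m
Total time = 7.50 + 6.25 = 13.8 s

13.75 s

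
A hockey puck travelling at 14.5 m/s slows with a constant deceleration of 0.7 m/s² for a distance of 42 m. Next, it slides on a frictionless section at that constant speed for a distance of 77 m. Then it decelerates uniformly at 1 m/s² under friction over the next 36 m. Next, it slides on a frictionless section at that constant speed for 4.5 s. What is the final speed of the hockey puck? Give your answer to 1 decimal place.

8.9 m/s

Phase 1 (decelerating): v₀ = 14.5 m/s, a = -0.7 m/s².
v² = v₀² + 2aΔx = 14.5² + 2·-0.7·42 = 151 → v = 12.3 m/s
t = (v − v₀)/a = (12.3 − 14.5)/-0.7 = 3.13 s

Phase 2 (constant speed): v₀ = 12.3 m/s, a = 0 m/s².
Constant speed: t = d/v = 77/12.3 = 6.26 s

Phase 3 (decelerating): v₀ = 12.3 m/s, a = -1 m/s².
v² = v₀² + 2aΔx = 12.3² + 2·-1·36 = 79.4 → v = 8.91 m/s
t = (v − v₀)/a = (8.91 − 12.3)/-1 = 3.39 s

Phase 4 (constant speed): v₀ = 8.91 m/s, a = 0 m/s².
v = v₀ + at = 8.91 + (0)(4.5) = 8.91 m/s
Δx = v₀t + ½at² = 8.91·4.5 + 0.5·0·4.5² = 40.1 m
Final speed = 8.91 m/s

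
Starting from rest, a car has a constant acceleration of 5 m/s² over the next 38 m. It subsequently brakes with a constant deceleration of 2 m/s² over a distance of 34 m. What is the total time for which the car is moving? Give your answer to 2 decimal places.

5.84 s

Phase 1 (accelerating): v₀ = 0 m/s, a = 5 m/s².
v² = v₀² + 2aΔx = 0² + 2·5·38 = 380 → v = 19.5 m/s
t = (v − v₀)/a = (19.5 − 0)/5 = 3.90 s

Phase 2 (decelerating): v₀ = 19.5 m/s, a = -2 m/s².
v² = v₀² + 2aΔx = 19.5² + 2·-2·34 = 244 → v = 15.6 m/s
t = (v − v₀)/a = (15.6 − 19.5)/-2 = 1.94 s
Total time = 3.90 + 1.94 = 5.84 s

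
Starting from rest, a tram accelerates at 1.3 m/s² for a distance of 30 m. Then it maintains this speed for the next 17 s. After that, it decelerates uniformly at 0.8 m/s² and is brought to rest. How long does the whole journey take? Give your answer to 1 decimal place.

Phase 1 (accelerating): v₀ = 0 m/s, a = 1.3 m/s².
v² = v₀² + 2aΔx = 0² + 2·1.3·30 = 78.0 → v = 8.83 m/s
t = (v − v₀)/a = (8.83 − 0)/1.3 = 6.79 s

Phase 2 (constant speed): v₀ = 8.83 m/s, a = 0 m/s².
v = v₀ + at = 8.83 + (0)(17) = 8.83 m/s
Δx = v₀t + ½at² = 8.83·17 + 0.5·0·17² = 150 m

Phase 3 (decelerating): v₀ = 8.83 m/s, a = -0.8 m/s².
v = v₀ + at → t = (0 − 8.83) / -0.8 = 11.0 s
v² = v₀² + 2aΔx → Δx = (0² − 8.83²)/(2·-0.8) = 48.8 m
Total time = 6.79 + 17.0 + 11.0 = 34.8 s

34.8 s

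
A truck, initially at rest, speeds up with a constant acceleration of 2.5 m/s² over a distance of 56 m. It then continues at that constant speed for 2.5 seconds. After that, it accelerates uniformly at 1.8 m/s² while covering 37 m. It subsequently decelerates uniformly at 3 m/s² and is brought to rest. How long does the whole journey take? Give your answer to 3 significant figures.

Phase 1 (accelerating): v₀ = 0 m/s, a = 2.5 m/s².
v² = v₀² + 2aΔx = 0² + 2·2.5·56 = 280 → v = 16.7 m/s
t = (v − v₀)/a = (16.7 − 0)/2.5 = 6.69 s

Phase 2 (constant speed): v₀ = 16.7 m/s, a = 0 m/s².
v = v₀ + at = 16.7 + (0)(2.5) = 16.7 m/s
Δx = v₀t + ½at² = 16.7·2.5 + 0.5·0·2.5² = 41.8 m

Phase 3 (accelerating): v₀ = 16.7 m/s, a = 1.8 m/s².
v² = v₀² + 2aΔx = 16.7² + 2·1.8·37 = 413 → v = 20.3 m/s
t = (v − v₀)/a = (20.3 − 16.7)/1.8 = 2.00 s

Phase 4 (decelerating): v₀ = 20.3 m/s, a = -3 m/s².
v = v₀ + at → t = (0 − 20.3) / -3 = 6.78 s
v² = v₀² + 2aΔx → Δx = (0² − 20.3²)/(2·-3) = 68.9 m
Total time = 6.69 + 2.50 + 2.00 + 6.78 = 18.0 s

18.0 s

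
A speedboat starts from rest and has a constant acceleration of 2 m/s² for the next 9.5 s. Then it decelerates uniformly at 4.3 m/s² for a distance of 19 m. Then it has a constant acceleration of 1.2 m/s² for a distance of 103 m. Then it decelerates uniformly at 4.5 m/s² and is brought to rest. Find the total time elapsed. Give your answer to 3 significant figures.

21.2 s

Phase 1 (accelerating): v₀ = 0 m/s, a = 2 m/s².
v = v₀ + at = 0 + (2)(9.5) = 19.0 m/s
Δx = v₀t + ½at² = 0·9.5 + 0.5·2·9.5² = 90.2 m

Phase 2 (decelerating): v₀ = 19.0 m/s, a = -4.3 m/s².
v² = v₀² + 2aΔx = 19.0² + 2·-4.3·19 = 198 → v = 14.1 m/s
t = (v − v₀)/a = (14.1 − 19.0)/-4.3 = 1.15 s

Phase 3 (accelerating): v₀ = 14.1 m/s, a = 1.2 m/s².
v² = v₀² + 2aΔx = 14.1² + 2·1.2·103 = 445 → v = 21.1 m/s
t = (v − v₀)/a = (21.1 − 14.1)/1.2 = 5.86 s

Phase 4 (decelerating): v₀ = 21.1 m/s, a = -4.5 m/s².
v = v₀ + at → t = (0 − 21.1) / -4.5 = 4.69 s
v² = v₀² + 2aΔx → Δx = (0² − 21.1²)/(2·-4.5) = 49.4 m
Total time = 9.50 + 1.15 + 5.86 + 4.69 = 21.2 s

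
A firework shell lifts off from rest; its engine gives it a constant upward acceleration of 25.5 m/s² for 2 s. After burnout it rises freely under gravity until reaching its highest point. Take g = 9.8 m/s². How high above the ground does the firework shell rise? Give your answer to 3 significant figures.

Phase 1 (powered ascent): v₀ = 0 m/s, a = 25.5 m/s².
v = v₀ + at = 0 + (25.5)(2) = 51.0 m/s
Δx = v₀t + ½at² = 0·2 + 0.5·25.5·2² = 51.0 m

Phase 2 (coasting upward): v₀ = 51.0 m/s, a = -9.8 m/s².
v = v₀ + at → t = (0 − 51.0) / -9.8 = 5.20 s
v² = v₀² + 2aΔx → Δx = (0² − 51.0²)/(2·-9.8) = 133 m
Maximum height = 51.0 + 133 = 184 m

184 m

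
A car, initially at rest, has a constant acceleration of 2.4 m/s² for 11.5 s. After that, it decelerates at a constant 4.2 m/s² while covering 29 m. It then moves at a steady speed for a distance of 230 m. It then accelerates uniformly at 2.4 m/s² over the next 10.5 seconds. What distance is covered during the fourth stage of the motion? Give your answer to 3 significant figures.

Phase 1 (accelerating): v₀ = 0 m/s, a = 2.4 m/s².
v = v₀ + at = 0 + (2.4)(11.5) = 27.6 m/s
Δx = v₀t + ½at² = 0·11.5 + 0.5·2.4·11.5² = 159 m

Phase 2 (decelerating): v₀ = 27.6 m/s, a = -4.2 m/s².
v² = v₀² + 2aΔx = 27.6² + 2·-4.2·29 = 518 → v = 22.8 m/s
t = (v − v₀)/a = (22.8 − 27.6)/-4.2 = 1.15 s

Phase 3 (constant speed): v₀ = 22.8 m/s, a = 0 m/s².
Constant speed: t = d/v = 230/22.8 = 10.1 s

Phase 4 (accelerating): v₀ = 22.8 m/s, a = 2.4 m/s².
v = v₀ + at = 22.8 + (2.4)(10.5) = 48.0 m/s
Δx = v₀t + ½at² = 22.8·10.5 + 0.5·2.4·10.5² = 371 m
Distance in phase 4 = 371 m

371 m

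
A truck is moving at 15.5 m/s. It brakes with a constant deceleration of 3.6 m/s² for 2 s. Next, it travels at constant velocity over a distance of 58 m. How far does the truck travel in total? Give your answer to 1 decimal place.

Phase 1 (decelerating): v₀ = 15.5 m/s, a = -3.6 m/s².
v = v₀ + at = 15.5 + (-3.6)(2) = 8.30 m/s
Δx = v₀t + ½at² = 15.5·2 + 0.5·-3.6·2² = 23.8 m

Phase 2 (constant speed): v₀ = 8.30 m/s, a = 0 m/s².
Constant speed: t = d/v = 58/8.30 = 6.99 s
Total distance = 23.8 + 58.0 = 81.8 m

81.8 m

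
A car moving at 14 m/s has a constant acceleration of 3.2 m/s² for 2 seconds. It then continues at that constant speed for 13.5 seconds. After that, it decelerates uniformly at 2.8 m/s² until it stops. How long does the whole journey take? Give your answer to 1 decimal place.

22.8 s

Phase 1 (accelerating): v₀ = 14.0 m/s, a = 3.2 m/s².
v = v₀ + at = 14.0 + (3.2)(2) = 20.4 m/s
Δx = v₀t + ½at² = 14.0·2 + 0.5·3.2·2² = 34.4 m

Phase 2 (constant speed): v₀ = 20.4 m/s, a = 0 m/s².
v = v₀ + at = 20.4 + (0)(13.5) = 20.4 m/s
Δx = v₀t + ½at² = 20.4·13.5 + 0.5·0·13.5² = 275 m

Phase 3 (decelerating): v₀ = 20.4 m/s, a = -2.8 m/s².
v = v₀ + at → t = (0 − 20.4) / -2.8 = 7.29 s
v² = v₀² + 2aΔx → Δx = (0² − 20.4²)/(2·-2.8) = 74.3 m
Total time = 2.00 + 13.5 + 7.29 = 22.8 s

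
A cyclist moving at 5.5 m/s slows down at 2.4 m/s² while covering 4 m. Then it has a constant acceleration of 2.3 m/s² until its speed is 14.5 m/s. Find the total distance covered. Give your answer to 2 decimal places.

Phase 1 (decelerating): v₀ = 5.50 m/s, a = -2.4 m/s².
v² = v₀² + 2aΔx = 5.50² + 2·-2.4·4 = 11.1 → v = 3.32 m/s
t = (v − v₀)/a = (3.32 − 5.50)/-2.4 = 0.907 s

Phase 2 (accelerating): v₀ = 3.32 m/s, a = 2.3 m/s².
v = v₀ + at → t = (14.5 − 3.32) / 2.3 = 4.86 s
v² = v₀² + 2aΔx → Δx = (14.5² − 3.32²)/(2·2.3) = 43.3 m
Total distance = 4.00 + 43.3 = 47.3 m

47.30 m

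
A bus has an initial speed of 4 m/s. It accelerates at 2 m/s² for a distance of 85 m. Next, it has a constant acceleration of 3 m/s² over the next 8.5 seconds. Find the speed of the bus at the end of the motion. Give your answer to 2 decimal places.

Phase 1 (accelerating): v₀ = 4.00 m/s, a = 2 m/s².
v² = v₀² + 2aΔx = 4.00² + 2·2·85 = 356 → v = 18.9 m/s
t = (v − v₀)/a = (18.9 − 4.00)/2 = 7.43 s

Phase 2 (accelerating): v₀ = 18.9 m/s, a = 3 m/s².
v = v₀ + at = 18.9 + (3)(8.5) = 44.4 m/s
Δx = v₀t + ½at² = 18.9·8.5 + 0.5·3·8.5² = 269 m
Final speed = 44.4 m/s

44.37 m/s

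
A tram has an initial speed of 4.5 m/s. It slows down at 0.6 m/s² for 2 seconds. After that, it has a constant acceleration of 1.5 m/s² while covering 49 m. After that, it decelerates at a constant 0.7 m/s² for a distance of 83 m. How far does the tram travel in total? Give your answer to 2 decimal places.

139.80 m

Phase 1 (decelerating): v₀ = 4.50 m/s, a = -0.6 m/s².
v = v₀ + at = 4.50 + (-0.6)(2) = 3.30 m/s
Δx = v₀t + ½at² = 4.50·2 + 0.5·-0.6·2² = 7.80 m

Phase 2 (accelerating): v₀ = 3.30 m/s, a = 1.5 m/s².
v² = v₀² + 2aΔx = 3.30² + 2·1.5·49 = 158 → v = 12.6 m/s
t = (v − v₀)/a = (12.6 − 3.30)/1.5 = 6.18 s

Phase 3 (decelerating): v₀ = 12.6 m/s, a = -0.7 m/s².
v² = v₀² + 2aΔx = 12.6² + 2·-0.7·83 = 41.7 → v = 6.46 m/s
t = (v − v₀)/a = (6.46 − 12.6)/-0.7 = 8.73 s
Total distance = 7.80 + 49.0 + 83.0 = 140 m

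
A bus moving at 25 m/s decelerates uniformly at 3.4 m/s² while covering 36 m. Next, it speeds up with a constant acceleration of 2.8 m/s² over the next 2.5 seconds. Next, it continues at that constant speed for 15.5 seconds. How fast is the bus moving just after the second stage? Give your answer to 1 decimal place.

Phase 1 (decelerating): v₀ = 25.0 m/s, a = -3.4 m/s².
v² = v₀² + 2aΔx = 25.0² + 2·-3.4·36 = 380 → v = 19.5 m/s
t = (v − v₀)/a = (19.5 − 25.0)/-3.4 = 1.62 s

Phase 2 (accelerating): v₀ = 19.5 m/s, a = 2.8 m/s².
v = v₀ + at = 19.5 + (2.8)(2.5) = 26.5 m/s
Δx = v₀t + ½at² = 19.5·2.5 + 0.5·2.8·2.5² = 57.5 m
Speed at end of phase 2 = 26.5 m/s

26.5 m/s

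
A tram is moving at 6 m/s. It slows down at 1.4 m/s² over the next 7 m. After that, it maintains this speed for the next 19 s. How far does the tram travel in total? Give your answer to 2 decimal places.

83.94 m

Phase 1 (decelerating): v₀ = 6.00 m/s, a = -1.4 m/s².
v² = v₀² + 2aΔx = 6.00² + 2·-1.4·7 = 16.4 → v = 4.05 m/s
t = (v − v₀)/a = (4.05 − 6.00)/-1.4 = 1.39 s

Phase 2 (constant speed): v₀ = 4.05 m/s, a = 0 m/s².
v = v₀ + at = 4.05 + (0)(19) = 4.05 m/s
Δx = v₀t + ½at² = 4.05·19 + 0.5·0·19² = 76.9 m
Total distance = 7.00 + 76.9 = 83.9 m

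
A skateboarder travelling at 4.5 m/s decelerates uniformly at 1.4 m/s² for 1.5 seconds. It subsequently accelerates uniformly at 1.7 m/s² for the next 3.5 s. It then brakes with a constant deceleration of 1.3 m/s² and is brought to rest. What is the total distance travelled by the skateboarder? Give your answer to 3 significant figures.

50.8 m

Phase 1 (decelerating): v₀ = 4.50 m/s, a = -1.4 m/s².
v = v₀ + at = 4.50 + (-1.4)(1.5) = 2.40 m/s
Δx = v₀t + ½at² = 4.50·1.5 + 0.5·-1.4·1.5² = 5.18 m

Phase 2 (accelerating): v₀ = 2.40 m/s, a = 1.7 m/s².
v = v₀ + at = 2.40 + (1.7)(3.5) = 8.35 m/s
Δx = v₀t + ½at² = 2.40·3.5 + 0.5·1.7·3.5² = 18.8 m

Phase 3 (decelerating): v₀ = 8.35 m/s, a = -1.3 m/s².
v = v₀ + at → t = (0 − 8.35) / -1.3 = 6.42 s
v² = v₀² + 2aΔx → Δx = (0² − 8.35²)/(2·-1.3) = 26.8 m
Total distance = 5.18 + 18.8 + 26.8 = 50.8 m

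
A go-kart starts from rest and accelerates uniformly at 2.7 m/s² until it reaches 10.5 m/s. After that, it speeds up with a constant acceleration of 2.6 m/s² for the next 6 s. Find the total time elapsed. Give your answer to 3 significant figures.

Phase 1 (accelerating): v₀ = 0 m/s, a = 2.7 m/s².
v = v₀ + at → t = (10.5 − 0) / 2.7 = 3.89 s
v² = v₀² + 2aΔx → Δx = (10.5² − 0²)/(2·2.7) = 20.4 m

Phase 2 (accelerating): v₀ = 10.5 m/s, a = 2.6 m/s².
v = v₀ + at = 10.5 + (2.6)(6) = 26.1 m/s
Δx = v₀t + ½at² = 10.5·6 + 0.5·2.6·6² = 110 m
Total time = 3.89 + 6.00 = 9.89 s

9.89 s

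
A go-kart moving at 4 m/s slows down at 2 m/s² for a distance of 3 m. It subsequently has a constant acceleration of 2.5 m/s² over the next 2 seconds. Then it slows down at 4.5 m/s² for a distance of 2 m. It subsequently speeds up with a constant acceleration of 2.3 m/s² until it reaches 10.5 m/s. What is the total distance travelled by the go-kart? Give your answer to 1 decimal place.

Phase 1 (decelerating): v₀ = 4.00 m/s, a = -2 m/s².
v² = v₀² + 2aΔx = 4.00² + 2·-2·3 = 4.00 → v = 2.00 m/s
t = (v − v₀)/a = (2.00 − 4.00)/-2 = 1.00 s

Phase 2 (accelerating): v₀ = 2.00 m/s, a = 2.5 m/s².
v = v₀ + at = 2.00 + (2.5)(2) = 7.00 m/s
Δx = v₀t + ½at² = 2.00·2 + 0.5·2.5·2² = 9.00 m

Phase 3 (decelerating): v₀ = 7.00 m/s, a = -4.5 m/s².
v² = v₀² + 2aΔx = 7.00² + 2·-4.5·2 = 31.0 → v = 5.57 m/s
t = (v − v₀)/a = (5.57 − 7.00)/-4.5 = 0.318 s

Phase 4 (accelerating): v₀ = 5.57 m/s, a = 2.3 m/s².
v = v₀ + at → t = (10.5 − 5.57) / 2.3 = 2.14 s
v² = v₀² + 2aΔx → Δx = (10.5² − 5.57²)/(2·2.3) = 17.2 m
Total distance = 3.00 + 9.00 + 2.00 + 17.2 = 31.2 m

31.2 m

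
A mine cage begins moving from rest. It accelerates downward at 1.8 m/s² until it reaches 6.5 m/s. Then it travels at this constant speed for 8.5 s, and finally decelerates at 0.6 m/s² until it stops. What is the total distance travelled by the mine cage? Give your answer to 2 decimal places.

102.19 m

Phase 1 (accelerating): v₀ = 0 m/s, a = 1.8 m/s².
v = v₀ + at → t = (6.5 − 0) / 1.8 = 3.61 s
v² = v₀² + 2aΔx → Δx = (6.5² − 0²)/(2·1.8) = 11.7 m

Phase 2 (constant speed): v₀ = 6.50 m/s, a = 0 m/s².
v = v₀ + at = 6.50 + (0)(8.5) = 6.50 m/s
Δx = v₀t + ½at² = 6.50·8.5 + 0.5·0·8.5² = 55.2 m

Phase 3 (decelerating): v₀ = 6.50 m/s, a = -0.6 m/s².
v = v₀ + at → t = (0 − 6.50) / -0.6 = 10.8 s
v² = v₀² + 2aΔx → Δx = (0² − 6.50²)/(2·-0.6) = 35.2 m
Total distance = 11.7 + 55.2 + 35.2 = 102 m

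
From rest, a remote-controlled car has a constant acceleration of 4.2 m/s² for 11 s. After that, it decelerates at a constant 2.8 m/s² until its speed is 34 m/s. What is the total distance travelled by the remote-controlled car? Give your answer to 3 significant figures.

Phase 1 (accelerating): v₀ = 0 m/s, a = 4.2 m/s².
v = v₀ + at = 0 + (4.2)(11) = 46.2 m/s
Δx = v₀t + ½at² = 0·11 + 0.5·4.2·11² = 254 m

Phase 2 (decelerating): v₀ = 46.2 m/s, a = -2.8 m/s².
v = v₀ + at → t = (34 − 46.2) / -2.8 = 4.36 s
v² = v₀² + 2aΔx → Δx = (34² − 46.2²)/(2·-2.8) = 175 m
Total distance = 254 + 175 = 429 m

429 m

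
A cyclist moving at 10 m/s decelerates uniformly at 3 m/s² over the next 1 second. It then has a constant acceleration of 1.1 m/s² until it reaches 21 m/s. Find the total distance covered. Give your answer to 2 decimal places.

186.68 m

Phase 1 (decelerating): v₀ = 10.0 m/s, a = -3 m/s².
v = v₀ + at = 10.0 + (-3)(1) = 7.00 m/s
Δx = v₀t + ½at² = 10.0·1 + 0.5·-3·1² = 8.50 m

Phase 2 (accelerating): v₀ = 7.00 m/s, a = 1.1 m/s².
v = v₀ + at → t = (21 − 7.00) / 1.1 = 12.7 s
v² = v₀² + 2aΔx → Δx = (21² − 7.00²)/(2·1.1) = 178 m
Total distance = 8.50 + 178 = 187 m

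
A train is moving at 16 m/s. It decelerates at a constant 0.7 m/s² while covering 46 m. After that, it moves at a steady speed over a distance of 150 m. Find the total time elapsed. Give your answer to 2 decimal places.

13.92 s

Phase 1 (decelerating): v₀ = 16.0 m/s, a = -0.7 m/s².
v² = v₀² + 2aΔx = 16.0² + 2·-0.7·46 = 192 → v = 13.8 m/s
t = (v − v₀)/a = (13.8 − 16.0)/-0.7 = 3.08 s

Phase 2 (constant speed): v₀ = 13.8 m/s, a = 0 m/s².
Constant speed: t = d/v = 150/13.8 = 10.8 s
Total time = 3.08 + 10.8 = 13.9 s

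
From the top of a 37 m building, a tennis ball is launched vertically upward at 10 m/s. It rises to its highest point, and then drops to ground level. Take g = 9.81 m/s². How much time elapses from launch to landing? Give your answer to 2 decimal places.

3.95 s

Phase 1 (rising): v₀ = 10.0 m/s, a = -9.81 m/s².
v = v₀ + at → t = (0 − 10.0) / -9.81 = 1.02 s
v² = v₀² + 2aΔx → Δx = (0² − 10.0²)/(2·-9.81) = 5.10 m

Phase 2 (falling): v₀ = 0 m/s, a = -9.81 m/s².
Falls 42.1 m from rest: t = √(2·42.1/9.81) = 2.93 s; v = g·t = 28.7 m/s.
Total time = 1.02 + 2.93 = 3.95 s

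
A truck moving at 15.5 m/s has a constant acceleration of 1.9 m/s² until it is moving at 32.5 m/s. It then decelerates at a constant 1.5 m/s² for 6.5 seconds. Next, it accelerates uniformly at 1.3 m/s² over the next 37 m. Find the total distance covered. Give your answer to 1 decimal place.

Phase 1 (accelerating): v₀ = 15.5 m/s, a = 1.9 m/s².
v = v₀ + at → t = (32.5 − 15.5) / 1.9 = 8.95 s
v² = v₀² + 2aΔx → Δx = (32.5² − 15.5²)/(2·1.9) = 215 m

Phase 2 (decelerating): v₀ = 32.5 m/s, a = -1.5 m/s².
v = v₀ + at = 32.5 + (-1.5)(6.5) = 22.8 m/s
Δx = v₀t + ½at² = 32.5·6.5 + 0.5·-1.5·6.5² = 180 m

Phase 3 (accelerating): v₀ = 22.8 m/s, a = 1.3 m/s².
v² = v₀² + 2aΔx = 22.8² + 2·1.3·37 = 614 → v = 24.8 m/s
t = (v − v₀)/a = (24.8 − 22.8)/1.3 = 1.56 s
Total distance = 215 + 180 + 37.0 = 431 m

431.3 m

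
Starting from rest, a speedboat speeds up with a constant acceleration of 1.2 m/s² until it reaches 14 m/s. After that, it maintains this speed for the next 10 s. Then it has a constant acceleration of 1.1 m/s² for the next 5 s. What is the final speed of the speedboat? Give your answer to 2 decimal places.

19.50 m/s

Phase 1 (accelerating): v₀ = 0 m/s, a = 1.2 m/s².
v = v₀ + at → t = (14 − 0) / 1.2 = 11.7 s
v² = v₀² + 2aΔx → Δx = (14² − 0²)/(2·1.2) = 81.7 m

Phase 2 (constant speed): v₀ = 14.0 m/s, a = 0 m/s².
v = v₀ + at = 14.0 + (0)(10) = 14.0 m/s
Δx = v₀t + ½at² = 14.0·10 + 0.5·0·10² = 140 m

Phase 3 (accelerating): v₀ = 14.0 m/s, a = 1.1 m/s².
v = v₀ + at = 14.0 + (1.1)(5) = 19.5 m/s
Δx = v₀t + ½at² = 14.0·5 + 0.5·1.1·5² = 83.8 m
Final speed = 19.5 m/s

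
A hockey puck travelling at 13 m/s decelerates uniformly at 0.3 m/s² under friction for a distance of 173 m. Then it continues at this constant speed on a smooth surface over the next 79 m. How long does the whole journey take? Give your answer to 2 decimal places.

Phase 1 (decelerating): v₀ = 13.0 m/s, a = -0.3 m/s².
v² = v₀² + 2aΔx = 13.0² + 2·-0.3·173 = 65.2 → v = 8.07 m/s
t = (v − v₀)/a = (8.07 − 13.0)/-0.3 = 16.4 s

Phase 2 (constant speed): v₀ = 8.07 m/s, a = 0 m/s².
Constant speed: t = d/v = 79/8.07 = 9.78 s
Total time = 16.4 + 9.78 = 26.2 s

26.20 s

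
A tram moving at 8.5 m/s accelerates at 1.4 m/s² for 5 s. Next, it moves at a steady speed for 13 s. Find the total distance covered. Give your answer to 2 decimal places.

Phase 1 (accelerating): v₀ = 8.50 m/s, a = 1.4 m/s².
v = v₀ + at = 8.50 + (1.4)(5) = 15.5 m/s
Δx = v₀t + ½at² = 8.50·5 + 0.5·1.4·5² = 60.0 m

Phase 2 (constant speed): v₀ = 15.5 m/s, a = 0 m/s².
v = v₀ + at = 15.5 + (0)(13) = 15.5 m/s
Δx = v₀t + ½at² = 15.5·13 + 0.5·0·13² = 202 m
Total distance = 60.0 + 202 = 262 m

261.50 m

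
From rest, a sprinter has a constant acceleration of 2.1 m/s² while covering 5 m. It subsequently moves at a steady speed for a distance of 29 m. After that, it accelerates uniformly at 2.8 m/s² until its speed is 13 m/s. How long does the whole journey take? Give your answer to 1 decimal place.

Phase 1 (accelerating): v₀ = 0 m/s, a = 2.1 m/s².
v² = v₀² + 2aΔx = 0² + 2·2.1·5 = 21.0 → v = 4.58 m/s
t = (v − v₀)/a = (4.58 − 0)/2.1 = 2.18 s

Phase 2 (constant speed): v₀ = 4.58 m/s, a = 0 m/s².
Constant speed: t = d/v = 29/4.58 = 6.33 s

Phase 3 (accelerating): v₀ = 4.58 m/s, a = 2.8 m/s².
v = v₀ + at → t = (13 − 4.58) / 2.8 = 3.01 s
v² = v₀² + 2aΔx → Δx = (13² − 4.58²)/(2·2.8) = 26.4 m
Total time = 2.18 + 6.33 + 3.01 = 11.5 s

11.5 s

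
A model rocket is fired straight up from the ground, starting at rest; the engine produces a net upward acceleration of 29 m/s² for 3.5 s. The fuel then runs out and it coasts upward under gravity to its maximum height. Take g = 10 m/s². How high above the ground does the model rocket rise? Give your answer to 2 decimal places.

692.74 m

Phase 1 (powered ascent): v₀ = 0 m/s, a = 29 m/s².
v = v₀ + at = 0 + (29)(3.5) = 102 m/s
Δx = v₀t + ½at² = 0·3.5 + 0.5·29·3.5² = 178 m

Phase 2 (coasting upward): v₀ = 102 m/s, a = -10 m/s².
v = v₀ + at → t = (0 − 102) / -10 = 10.2 s
v² = v₀² + 2aΔx → Δx = (0² − 102²)/(2·-10) = 515 m
Maximum height = 178 + 515 = 693 m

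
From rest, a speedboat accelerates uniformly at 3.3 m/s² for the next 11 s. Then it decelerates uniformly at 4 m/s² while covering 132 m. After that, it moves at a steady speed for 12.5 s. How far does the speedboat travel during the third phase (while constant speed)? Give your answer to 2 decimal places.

Phase 1 (accelerating): v₀ = 0 m/s, a = 3.3 m/s².
v = v₀ + at = 0 + (3.3)(11) = 36.3 m/s
Δx = v₀t + ½at² = 0·11 + 0.5·3.3·11² = 200 m

Phase 2 (decelerating): v₀ = 36.3 m/s, a = -4 m/s².
v² = v₀² + 2aΔx = 36.3² + 2·-4·132 = 262 → v = 16.2 m/s
t = (v − v₀)/a = (16.2 − 36.3)/-4 = 5.03 s

Phase 3 (constant speed): v₀ = 16.2 m/s, a = 0 m/s².
v = v₀ + at = 16.2 + (0)(12.5) = 16.2 m/s
Δx = v₀t + ½at² = 16.2·12.5 + 0.5·0·12.5² = 202 m
Distance in phase 3 = 202 m

202.21 m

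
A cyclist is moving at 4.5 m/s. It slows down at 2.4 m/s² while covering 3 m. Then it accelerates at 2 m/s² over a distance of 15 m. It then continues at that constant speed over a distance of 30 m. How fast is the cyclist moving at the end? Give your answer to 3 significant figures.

8.11 m/s

Phase 1 (decelerating): v₀ = 4.50 m/s, a = -2.4 m/s².
v² = v₀² + 2aΔx = 4.50² + 2·-2.4·3 = 5.85 → v = 2.42 m/s
t = (v − v₀)/a = (2.42 − 4.50)/-2.4 = 0.867 s

Phase 2 (accelerating): v₀ = 2.42 m/s, a = 2 m/s².
v² = v₀² + 2aΔx = 2.42² + 2·2·15 = 65.8 → v = 8.11 m/s
t = (v − v₀)/a = (8.11 − 2.42)/2 = 2.85 s

Phase 3 (constant speed): v₀ = 8.11 m/s, a = 0 m/s².
Constant speed: t = d/v = 30/8.11 = 3.70 s
Final speed = 8.11 m/s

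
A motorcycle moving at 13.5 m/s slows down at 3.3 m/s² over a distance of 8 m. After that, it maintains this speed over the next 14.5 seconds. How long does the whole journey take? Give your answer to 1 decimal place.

Phase 1 (decelerating): v₀ = 13.5 m/s, a = -3.3 m/s².
v² = v₀² + 2aΔx = 13.5² + 2·-3.3·8 = 129 → v = 11.4 m/s
t = (v − v₀)/a = (11.4 − 13.5)/-3.3 = 0.643 s

Phase 2 (constant speed): v₀ = 11.4 m/s, a = 0 m/s².
v = v₀ + at = 11.4 + (0)(14.5) = 11.4 m/s
Δx = v₀t + ½at² = 11.4·14.5 + 0.5·0·14.5² = 165 m
Total time = 0.643 + 14.5 = 15.1 s

15.1 s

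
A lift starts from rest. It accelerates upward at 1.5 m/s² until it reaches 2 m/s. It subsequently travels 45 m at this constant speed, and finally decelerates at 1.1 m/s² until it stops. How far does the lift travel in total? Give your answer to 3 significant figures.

Phase 1 (accelerating): v₀ = 0 m/s, a = 1.5 m/s².
v = v₀ + at → t = (2 − 0) / 1.5 = 1.33 s
v² = v₀² + 2aΔx → Δx = (2² − 0²)/(2·1.5) = 1.33 m

Phase 2 (constant speed): v₀ = 2.00 m/s, a = 0 m/s².
Constant speed: t = d/v = 45/2.00 = 22.5 s

Phase 3 (decelerating): v₀ = 2.00 m/s, a = -1.1 m/s².
v = v₀ + at → t = (0 − 2.00) / -1.1 = 1.82 s
v² = v₀² + 2aΔx → Δx = (0² − 2.00²)/(2·-1.1) = 1.82 m
Total distance = 1.33 + 45.0 + 1.82 = 48.2 m

48.2 m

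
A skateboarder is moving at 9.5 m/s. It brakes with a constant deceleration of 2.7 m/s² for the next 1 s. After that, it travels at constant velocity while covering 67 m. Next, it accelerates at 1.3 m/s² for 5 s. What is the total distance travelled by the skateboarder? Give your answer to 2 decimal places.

125.40 m

Phase 1 (decelerating): v₀ = 9.50 m/s, a = -2.7 m/s².
v = v₀ + at = 9.50 + (-2.7)(1) = 6.80 m/s
Δx = v₀t + ½at² = 9.50·1 + 0.5·-2.7·1² = 8.15 m

Phase 2 (constant speed): v₀ = 6.80 m/s, a = 0 m/s².
Constant speed: t = d/v = 67/6.80 = 9.85 s

Phase 3 (accelerating): v₀ = 6.80 m/s, a = 1.3 m/s².
v = v₀ + at = 6.80 + (1.3)(5) = 13.3 m/s
Δx = v₀t + ½at² = 6.80·5 + 0.5·1.3·5² = 50.2 m
Total distance = 8.15 + 67.0 + 50.2 = 125 m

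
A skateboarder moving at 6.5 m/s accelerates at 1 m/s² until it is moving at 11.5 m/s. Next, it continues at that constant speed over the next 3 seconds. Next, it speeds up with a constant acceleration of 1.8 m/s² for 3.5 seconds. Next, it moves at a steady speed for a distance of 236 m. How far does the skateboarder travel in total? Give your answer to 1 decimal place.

Phase 1 (accelerating): v₀ = 6.50 m/s, a = 1 m/s².
v = v₀ + at → t = (11.5 − 6.50) / 1 = 5.00 s
v² = v₀² + 2aΔx → Δx = (11.5² − 6.50²)/(2·1) = 45.0 m

Phase 2 (constant speed): v₀ = 11.5 m/s, a = 0 m/s².
v = v₀ + at = 11.5 + (0)(3) = 11.5 m/s
Δx = v₀t + ½at² = 11.5·3 + 0.5·0·3² = 34.5 m

Phase 3 (accelerating): v₀ = 11.5 m/s, a = 1.8 m/s².
v = v₀ + at = 11.5 + (1.8)(3.5) = 17.8 m/s
Δx = v₀t + ½at² = 11.5·3.5 + 0.5·1.8·3.5² = 51.3 m

Phase 4 (constant speed): v₀ = 17.8 m/s, a = 0 m/s².
Constant speed: t = d/v = 236/17.8 = 13.3 s
Total distance = 45.0 + 34.5 + 51.3 + 236 = 367 m

366.8 m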